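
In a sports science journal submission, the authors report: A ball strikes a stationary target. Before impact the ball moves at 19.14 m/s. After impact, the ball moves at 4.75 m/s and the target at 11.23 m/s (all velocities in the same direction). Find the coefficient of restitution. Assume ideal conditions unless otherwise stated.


e = (v2_after - v1_after) / (v1_before - v2_before)
Numerator = 11.23 - 4.75 = 6.48
Denominator = 19.14 - 0 = 19.14
e = 6.48 / 19.14 = 0.3386

0.3386


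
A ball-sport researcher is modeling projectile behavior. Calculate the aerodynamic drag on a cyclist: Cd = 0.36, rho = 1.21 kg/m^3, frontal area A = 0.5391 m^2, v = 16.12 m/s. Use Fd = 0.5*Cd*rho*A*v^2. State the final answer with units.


Fd = 0.5 * Cd * rho * A * v^2
Fd = 0.5 * 0.36 * 1.21 * 0.5391 * 16.12^2
v^2 = 259.8544
Fd = 0.5 * 0.36 * 1.21 * 0.5391 * 259.8544 = 30.5111 N

30.5111 N


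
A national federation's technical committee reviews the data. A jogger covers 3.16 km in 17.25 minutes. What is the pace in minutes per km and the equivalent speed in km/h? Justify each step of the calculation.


Pace = time / distance = 17.25 min / 3.16 km = 5.4589 min/km
Speed = distance / time_in_hours = 3.16 / 0.2875 hr
Speed = 10.9913 km/h

5.4589 min/km, 10.9913 km/h


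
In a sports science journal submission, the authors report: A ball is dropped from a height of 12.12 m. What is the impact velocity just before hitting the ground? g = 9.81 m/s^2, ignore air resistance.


v = sqrt(2 * g * h)
v = sqrt(2 * 9.81 * 12.12)
v = sqrt(237.7944) = 15.4206 m/s

15.4206 m/s


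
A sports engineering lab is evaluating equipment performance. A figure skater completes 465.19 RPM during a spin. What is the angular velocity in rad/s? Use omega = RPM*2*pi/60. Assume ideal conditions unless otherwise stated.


omega = RPM * 2 * pi / 60
omega = 465.19 * 2 * 3.14159 / 60
omega = 2922.875 / 60 = 48.7146 rad/s

48.7146 rad/s


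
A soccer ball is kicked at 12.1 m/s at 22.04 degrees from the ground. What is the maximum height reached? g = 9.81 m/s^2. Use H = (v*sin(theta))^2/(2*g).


H = (v*sin(theta))^2 / (2*g)
vy = v*sin(theta) = 12.1 * sin(22.04 deg) = 4.5406 m/s
H = vy^2 / (2*g) = 20.6168 / (2*9.81)
H = 20.6168 / 19.62 = 1.0508 m

1.0508 m


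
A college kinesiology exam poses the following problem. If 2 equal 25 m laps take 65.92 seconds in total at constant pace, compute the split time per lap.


Split time = total_time / n_laps = 65.92 / 2
Split time = 32.96 s per lap

32.96 s


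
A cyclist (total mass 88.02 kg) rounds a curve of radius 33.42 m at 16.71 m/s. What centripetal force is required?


Fc = m * v^2 / r
v^2 = 16.71^2 = 279.2241
Fc = 88.02 * 279.2241 / 33.42
Fc = 24577.3053 / 33.42 = 735.4071 N

735.4071 N


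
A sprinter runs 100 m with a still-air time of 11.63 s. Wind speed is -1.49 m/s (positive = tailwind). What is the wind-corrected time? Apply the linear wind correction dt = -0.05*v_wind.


dt = -0.05 * v_wind = -0.05 * -1.49 = 0.0745 s
t_corrected = t_still + dt = 11.63 + (0.0745)
t_corrected = 11.7045 s

11.7045 s


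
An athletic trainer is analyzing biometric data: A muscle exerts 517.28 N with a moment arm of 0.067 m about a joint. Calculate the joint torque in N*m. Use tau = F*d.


tau = F * d
tau = 517.28 * 0.067
tau = 34.6578 N*m

34.6578 N*m


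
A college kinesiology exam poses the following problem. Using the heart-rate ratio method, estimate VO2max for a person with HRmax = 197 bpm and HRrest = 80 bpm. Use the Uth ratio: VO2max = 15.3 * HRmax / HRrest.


VO2max = 15.3 * HRmax / HRrest
VO2max = 15.3 * 197 / 80
VO2max = 3014.1 / 80 = 37.6763 mL/kg/min

37.6763 mL/kg/min


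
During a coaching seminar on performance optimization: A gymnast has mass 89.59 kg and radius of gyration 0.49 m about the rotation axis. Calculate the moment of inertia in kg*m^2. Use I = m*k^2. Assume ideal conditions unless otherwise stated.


I = m * k^2
I = 89.59 * 0.49^2
I = 89.59 * 0.2401 = 21.5106 kg*m^2

21.5106 kg*m^2


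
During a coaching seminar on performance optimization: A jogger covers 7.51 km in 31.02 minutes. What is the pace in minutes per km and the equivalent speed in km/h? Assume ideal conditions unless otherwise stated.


Pace = time / distance = 31.02 min / 7.51 km = 4.1305 min/km
Speed = distance / time_in_hours = 7.51 / 0.517 hr
Speed = 14.5261 km/h

4.1305 min/km, 14.5261 km/h


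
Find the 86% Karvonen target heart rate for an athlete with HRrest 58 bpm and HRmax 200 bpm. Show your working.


Target = HRrest + pct*(HRmax - HRrest)
Heart rate reserve = HRmax - HRrest = 200 - 58 = 142 bpm
Fraction = 86% = 0.86
Target = 58 + 0.86 * 142
Target = 58 + 122.12 = 180.12 bpm

180.12 bpm


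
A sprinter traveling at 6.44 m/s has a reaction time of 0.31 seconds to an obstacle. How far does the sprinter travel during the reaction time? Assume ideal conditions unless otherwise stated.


d = v * t
d = 6.44 * 0.31
d = 1.9964 m

1.9964 m


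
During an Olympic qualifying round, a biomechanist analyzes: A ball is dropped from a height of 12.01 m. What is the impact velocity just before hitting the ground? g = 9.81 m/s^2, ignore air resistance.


v = sqrt(2 * g * h)
v = sqrt(2 * 9.81 * 12.01)
v = sqrt(235.6362) = 15.3504 m/s

15.3504 m/s


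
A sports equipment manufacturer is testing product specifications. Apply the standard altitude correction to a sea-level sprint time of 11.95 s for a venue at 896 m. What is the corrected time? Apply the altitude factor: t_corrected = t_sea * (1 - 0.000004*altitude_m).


Correction factor = 1 - 0.000004 * 896 = 0.996416
t_corrected = t_sea * factor = 11.95 * 0.996416
t_corrected = 11.9072 s

11.9072 s


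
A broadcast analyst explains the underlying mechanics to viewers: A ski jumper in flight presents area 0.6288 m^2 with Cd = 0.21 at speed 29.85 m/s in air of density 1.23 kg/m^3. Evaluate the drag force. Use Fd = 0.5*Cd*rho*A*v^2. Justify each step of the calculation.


Fd = 0.5 * Cd * rho * A * v^2
Fd = 0.5 * 0.21 * 1.23 * 0.6288 * 29.85^2
v^2 = 891.0225
Fd = 0.5 * 0.21 * 1.23 * 0.6288 * 891.0225 = 72.3595 N

72.3595 N


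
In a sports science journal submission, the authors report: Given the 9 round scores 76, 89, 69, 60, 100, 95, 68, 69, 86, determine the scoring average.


Average = sum / n
Sum = 712
Average = 712 / 9 = 79.1111

79.1111


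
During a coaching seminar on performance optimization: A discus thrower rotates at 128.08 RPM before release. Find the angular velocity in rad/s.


omega = RPM * 2 * pi / 60
omega = 128.08 * 2 * 3.14159 / 60
omega = 804.7504 / 60 = 13.4125 rad/s

13.4125 rad/s


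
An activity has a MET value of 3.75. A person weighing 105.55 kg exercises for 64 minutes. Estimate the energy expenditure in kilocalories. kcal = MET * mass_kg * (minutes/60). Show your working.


kcal = MET * mass * time_hr
Convert time: 64 min = 1.0667 hr
kcal = 3.75 * 105.55 * 1.0667
kcal = 422.2 kcal

422.2 kcal


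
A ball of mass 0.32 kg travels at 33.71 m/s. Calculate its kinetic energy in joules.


KE = 0.5 * m * v^2
KE = 0.5 * 0.32 * 33.71^2
KE = 0.5 * 0.32 * 1136.3641 = 181.8183 J

181.8183 J


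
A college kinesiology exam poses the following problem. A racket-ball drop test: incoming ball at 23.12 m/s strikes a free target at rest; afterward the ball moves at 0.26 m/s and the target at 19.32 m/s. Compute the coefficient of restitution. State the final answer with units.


e = (v2_after - v1_after) / (v1_before - v2_before)
Numerator = 19.32 - 0.26 = 19.06
Denominator = 23.12 - 0 = 23.12
e = 19.06 / 23.12 = 0.8244

0.8244


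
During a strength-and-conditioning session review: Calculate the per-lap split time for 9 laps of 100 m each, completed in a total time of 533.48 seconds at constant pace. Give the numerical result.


Split time = total_time / n_laps = 533.48 / 9
Split time = 59.2756 s per lap

59.2756 s


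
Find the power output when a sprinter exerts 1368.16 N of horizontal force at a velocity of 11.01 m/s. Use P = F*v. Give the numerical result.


P = F * v
P = 1368.16 * 11.01
P = 15063.4416 W

15063.4416 W


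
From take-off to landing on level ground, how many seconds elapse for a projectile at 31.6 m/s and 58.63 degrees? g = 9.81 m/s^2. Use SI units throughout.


T = 2*v*sin(theta)/g
sin(theta) = sin(58.63 deg) = 0.8538
T = 2*31.6*0.8538 / 9.81
T = 53.9616 / 9.81 = 5.5007 s

5.5007 s


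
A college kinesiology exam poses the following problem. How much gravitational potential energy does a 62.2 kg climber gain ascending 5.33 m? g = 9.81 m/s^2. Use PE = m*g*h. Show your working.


PE = m * g * h
PE = 62.2 * 9.81 * 5.33
PE = 610.182 * 5.33 = 3252.2701 J

3252.2701 J


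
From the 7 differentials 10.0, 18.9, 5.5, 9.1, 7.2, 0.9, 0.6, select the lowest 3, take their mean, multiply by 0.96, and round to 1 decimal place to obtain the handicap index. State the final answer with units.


All differentials: 10.0, 18.9, 5.5, 9.1, 7.2, 0.9, 0.6
Sorted: 0.6, 0.9, 5.5, 7.2, 9.1, 10.0, 18.9
Best 3: 0.6, 0.9, 5.5
Average of best = 7 / 3 = 2.3333
Raw index = 2.3333 * 0.96 = 2.24
Handicap index = round(2.24, 1) = 2.2

2.2


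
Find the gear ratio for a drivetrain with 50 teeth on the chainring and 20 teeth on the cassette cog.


GR = front_teeth / rear_teeth
GR = 50 / 20
GR = 2.5

2.5


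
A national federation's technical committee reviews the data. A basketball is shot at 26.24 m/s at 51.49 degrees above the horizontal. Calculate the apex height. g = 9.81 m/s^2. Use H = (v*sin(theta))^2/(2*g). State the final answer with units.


H = (v*sin(theta))^2 / (2*g)
vy = v*sin(theta) = 26.24 * sin(51.49 deg) = 20.5328 m/s
H = vy^2 / (2*g) = 421.5953 / (2*9.81)
H = 421.5953 / 19.62 = 21.488 m

21.488 m


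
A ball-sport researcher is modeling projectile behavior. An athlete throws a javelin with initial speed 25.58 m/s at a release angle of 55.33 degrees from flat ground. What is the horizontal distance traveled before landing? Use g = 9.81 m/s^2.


R = v^2 * sin(2*theta) / g
Convert angle to radians: theta = 55.33 deg = 0.9657 rad
sin(2*theta) = sin(1.9314) = 0.9357
R = 25.58^2 * 0.9357 / 9.81
R = 654.3364 * 0.9357 / 9.81 = 62.4115 m

62.4115 m


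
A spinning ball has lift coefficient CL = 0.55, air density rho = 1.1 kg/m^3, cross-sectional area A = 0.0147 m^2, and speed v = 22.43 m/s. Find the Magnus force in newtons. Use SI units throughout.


FM = 0.5 * CL * rho * A * v^2
FM = 0.5 * 0.55 * 1.1 * 0.0147 * 22.43^2
v^2 = 503.1049
FM = 0.5 * 0.55 * 1.1 * 0.0147 * 503.1049 = 2.2372 N

2.2372 N


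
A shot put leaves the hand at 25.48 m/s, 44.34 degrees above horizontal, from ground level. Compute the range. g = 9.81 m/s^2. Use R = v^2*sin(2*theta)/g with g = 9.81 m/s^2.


R = v^2 * sin(2*theta) / g
Convert angle to radians: theta = 44.34 deg = 0.7739 rad
sin(2*theta) = sin(1.5478) = 0.9997
R = 25.48^2 * 0.9997 / 9.81
R = 649.2304 * 0.9997 / 9.81 = 66.1629 m

66.1629 m


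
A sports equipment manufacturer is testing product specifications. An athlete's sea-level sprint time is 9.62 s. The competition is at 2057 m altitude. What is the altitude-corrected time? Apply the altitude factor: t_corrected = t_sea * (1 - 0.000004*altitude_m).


Correction factor = 1 - 0.000004 * 2057 = 0.991772
t_corrected = t_sea * factor = 9.62 * 0.991772
t_corrected = 9.5408 s

9.5408 s


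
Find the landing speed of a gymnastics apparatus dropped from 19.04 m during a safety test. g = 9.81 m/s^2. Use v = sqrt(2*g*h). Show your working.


v = sqrt(2 * g * h)
v = sqrt(2 * 9.81 * 19.04)
v = sqrt(373.5648) = 19.3278 m/s

19.3278 m/s


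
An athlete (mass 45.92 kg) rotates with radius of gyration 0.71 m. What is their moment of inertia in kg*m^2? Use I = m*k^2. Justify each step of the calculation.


I = m * k^2
I = 45.92 * 0.71^2
I = 45.92 * 0.5041 = 23.1483 kg*m^2

23.1483 kg*m^2


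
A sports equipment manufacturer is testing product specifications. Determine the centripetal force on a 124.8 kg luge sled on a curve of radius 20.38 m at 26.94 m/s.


Fc = m * v^2 / r
v^2 = 26.94^2 = 725.7636
Fc = 124.8 * 725.7636 / 20.38
Fc = 90575.2973 / 20.38 = 4444.3227 N

4444.3227 N


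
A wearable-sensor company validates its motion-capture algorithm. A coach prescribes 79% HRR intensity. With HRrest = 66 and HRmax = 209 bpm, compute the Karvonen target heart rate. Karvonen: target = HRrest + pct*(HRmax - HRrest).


Target = HRrest + pct*(HRmax - HRrest)
Heart rate reserve = HRmax - HRrest = 209 - 66 = 143 bpm
Fraction = 79% = 0.79
Target = 66 + 0.79 * 143
Target = 66 + 112.97 = 178.97 bpm

178.97 bpm


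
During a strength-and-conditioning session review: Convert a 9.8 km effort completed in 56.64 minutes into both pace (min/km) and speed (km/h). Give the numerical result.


Pace = time / distance = 56.64 min / 9.8 km = 5.7796 min/km
Speed = distance / time_in_hours = 9.8 / 0.944 hr
Speed = 10.3814 km/h

5.7796 min/km, 10.3814 km/h


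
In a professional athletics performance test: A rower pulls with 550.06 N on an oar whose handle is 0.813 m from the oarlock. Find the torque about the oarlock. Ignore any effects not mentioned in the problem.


tau = F * d
tau = 550.06 * 0.813
tau = 447.1988 N*m

447.1988 N*m


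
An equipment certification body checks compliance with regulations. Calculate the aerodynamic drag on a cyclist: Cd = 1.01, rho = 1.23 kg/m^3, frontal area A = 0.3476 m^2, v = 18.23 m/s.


Fd = 0.5 * Cd * rho * A * v^2
Fd = 0.5 * 1.01 * 1.23 * 0.3476 * 18.23^2
v^2 = 332.3329
Fd = 0.5 * 1.01 * 1.23 * 0.3476 * 332.3329 = 71.7546 N

71.7546 N


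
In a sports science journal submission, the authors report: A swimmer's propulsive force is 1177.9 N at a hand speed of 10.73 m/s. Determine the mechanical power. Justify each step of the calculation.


P = F * v
P = 1177.9 * 10.73
P = 12638.867 W

12638.867 W


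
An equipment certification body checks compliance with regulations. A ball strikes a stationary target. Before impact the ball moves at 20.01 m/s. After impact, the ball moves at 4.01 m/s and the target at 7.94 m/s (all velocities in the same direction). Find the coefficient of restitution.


e = (v2_after - v1_after) / (v1_before - v2_before)
Numerator = 7.94 - 4.01 = 3.93
Denominator = 20.01 - 0 = 20.01
e = 3.93 / 20.01 = 0.1964

0.1964


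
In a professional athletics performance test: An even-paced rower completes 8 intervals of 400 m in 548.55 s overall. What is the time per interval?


Split time = total_time / n_laps = 548.55 / 8
Split time = 68.5687 s per lap

68.5687 s


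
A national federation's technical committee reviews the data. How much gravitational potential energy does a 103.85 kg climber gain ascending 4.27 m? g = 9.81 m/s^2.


PE = m * g * h
PE = 103.85 * 9.81 * 4.27
PE = 1018.7685 * 4.27 = 4350.1415 J

4350.1415 J


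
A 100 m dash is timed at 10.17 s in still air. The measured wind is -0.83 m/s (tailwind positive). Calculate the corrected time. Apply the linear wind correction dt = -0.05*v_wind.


dt = -0.05 * v_wind = -0.05 * -0.83 = 0.0415 s
t_corrected = t_still + dt = 10.17 + (0.0415)
t_corrected = 10.2115 s

10.2115 s


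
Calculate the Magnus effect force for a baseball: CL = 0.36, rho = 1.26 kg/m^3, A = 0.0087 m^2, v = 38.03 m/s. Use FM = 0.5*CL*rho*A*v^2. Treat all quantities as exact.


FM = 0.5 * CL * rho * A * v^2
FM = 0.5 * 0.36 * 1.26 * 0.0087 * 38.03^2
v^2 = 1446.2809
FM = 0.5 * 0.36 * 1.26 * 0.0087 * 1446.2809 = 2.8537 N

2.8537 N


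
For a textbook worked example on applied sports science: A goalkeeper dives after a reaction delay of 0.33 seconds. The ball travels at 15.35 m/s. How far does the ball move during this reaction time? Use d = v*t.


d = v * t
d = 15.35 * 0.33
d = 5.0655 m

5.0655 m


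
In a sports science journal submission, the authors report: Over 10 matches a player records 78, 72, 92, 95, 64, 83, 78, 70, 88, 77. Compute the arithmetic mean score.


Average = sum / n
Sum = 797
Average = 797 / 10 = 79.7

79.7


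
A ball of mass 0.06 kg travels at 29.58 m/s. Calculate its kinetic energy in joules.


KE = 0.5 * m * v^2
KE = 0.5 * 0.06 * 29.58^2
KE = 0.5 * 0.06 * 874.9764 = 26.2493 J

26.2493 J


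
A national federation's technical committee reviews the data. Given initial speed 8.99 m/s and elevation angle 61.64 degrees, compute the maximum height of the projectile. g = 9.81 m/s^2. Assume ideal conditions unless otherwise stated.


H = (v*sin(theta))^2 / (2*g)
vy = v*sin(theta) = 8.99 * sin(61.64 deg) = 7.911 m/s
H = vy^2 / (2*g) = 62.5843 / (2*9.81)
H = 62.5843 / 19.62 = 3.1898 m

3.1898 m


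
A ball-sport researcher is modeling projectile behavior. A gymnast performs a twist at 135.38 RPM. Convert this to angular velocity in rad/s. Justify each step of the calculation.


omega = RPM * 2 * pi / 60
omega = 135.38 * 2 * 3.14159 / 60
omega = 850.6176 / 60 = 14.177 rad/s

14.177 rad/s


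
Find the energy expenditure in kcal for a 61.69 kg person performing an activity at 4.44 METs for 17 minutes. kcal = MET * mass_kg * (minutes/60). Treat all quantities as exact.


kcal = MET * mass * time_hr
Convert time: 17 min = 0.2833 hr
kcal = 4.44 * 61.69 * 0.2833
kcal = 77.606 kcal

77.606 kcal


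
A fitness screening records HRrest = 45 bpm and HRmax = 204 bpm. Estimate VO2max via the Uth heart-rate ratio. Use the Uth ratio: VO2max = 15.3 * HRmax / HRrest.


VO2max = 15.3 * HRmax / HRrest
VO2max = 15.3 * 204 / 45
VO2max = 3121.2 / 45 = 69.36 mL/kg/min

69.36 mL/kg/min


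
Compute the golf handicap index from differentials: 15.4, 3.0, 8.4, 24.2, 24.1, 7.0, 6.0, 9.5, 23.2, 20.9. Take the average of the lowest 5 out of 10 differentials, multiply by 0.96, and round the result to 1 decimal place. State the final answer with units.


All differentials: 15.4, 3.0, 8.4, 24.2, 24.1, 7.0, 6.0, 9.5, 23.2, 20.9
Sorted: 3.0, 6.0, 7.0, 8.4, 9.5, 15.4, 20.9, 23.2, 24.1, 24.2
Best 5: 3.0, 6.0, 7.0, 8.4, 9.5
Average of best = 33.9 / 5 = 6.78
Raw index = 6.78 * 0.96 = 6.5088
Handicap index = round(6.5088, 1) = 6.5

6.5


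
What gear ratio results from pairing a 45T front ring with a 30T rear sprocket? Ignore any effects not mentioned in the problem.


GR = front_teeth / rear_teeth
GR = 45 / 30
GR = 1.5

1.5


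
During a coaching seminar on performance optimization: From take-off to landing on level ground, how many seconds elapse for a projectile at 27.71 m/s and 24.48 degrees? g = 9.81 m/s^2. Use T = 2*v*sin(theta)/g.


T = 2*v*sin(theta)/g
sin(theta) = sin(24.48 deg) = 0.4144
T = 2*27.71*0.4144 / 9.81
T = 22.9647 / 9.81 = 2.3409 s

2.3409 s


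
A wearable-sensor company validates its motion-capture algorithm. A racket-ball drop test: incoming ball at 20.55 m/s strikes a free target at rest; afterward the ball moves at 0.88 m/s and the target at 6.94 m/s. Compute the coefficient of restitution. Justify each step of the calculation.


e = (v2_after - v1_after) / (v1_before - v2_before)
Numerator = 6.94 - 0.88 = 6.06
Denominator = 20.55 - 0 = 20.55
e = 6.06 / 20.55 = 0.2949

0.2949


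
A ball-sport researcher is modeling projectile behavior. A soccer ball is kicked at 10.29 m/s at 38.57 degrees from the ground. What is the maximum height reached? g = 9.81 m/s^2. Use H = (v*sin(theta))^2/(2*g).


H = (v*sin(theta))^2 / (2*g)
vy = v*sin(theta) = 10.29 * sin(38.57 deg) = 6.4155 m/s
H = vy^2 / (2*g) = 41.1588 / (2*9.81)
H = 41.1588 / 19.62 = 2.0978 m

2.0978 m


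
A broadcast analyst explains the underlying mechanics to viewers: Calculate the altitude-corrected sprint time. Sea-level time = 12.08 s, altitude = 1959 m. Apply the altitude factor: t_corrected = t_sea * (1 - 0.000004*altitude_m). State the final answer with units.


Correction factor = 1 - 0.000004 * 1959 = 0.992164
t_corrected = t_sea * factor = 12.08 * 0.992164
t_corrected = 11.9853 s

11.9853 s


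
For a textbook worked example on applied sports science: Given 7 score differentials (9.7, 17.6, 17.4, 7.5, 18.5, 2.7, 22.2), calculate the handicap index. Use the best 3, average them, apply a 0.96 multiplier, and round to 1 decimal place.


All differentials: 9.7, 17.6, 17.4, 7.5, 18.5, 2.7, 22.2
Sorted: 2.7, 7.5, 9.7, 17.4, 17.6, 18.5, 22.2
Best 3: 2.7, 7.5, 9.7
Average of best = 19.9 / 3 = 6.6333
Raw index = 6.6333 * 0.96 = 6.368
Handicap index = round(6.368, 1) = 6.4

6.4


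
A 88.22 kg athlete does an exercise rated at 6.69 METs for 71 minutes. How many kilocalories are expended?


kcal = MET * mass * time_hr
Convert time: 71 min = 1.1833 hr
kcal = 6.69 * 88.22 * 1.1833
kcal = 698.3936 kcal

698.3936 kcal


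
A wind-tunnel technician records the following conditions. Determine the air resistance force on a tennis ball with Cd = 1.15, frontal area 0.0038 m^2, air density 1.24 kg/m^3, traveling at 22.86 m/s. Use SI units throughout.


Fd = 0.5 * Cd * rho * A * v^2
Fd = 0.5 * 1.15 * 1.24 * 0.0038 * 22.86^2
v^2 = 522.5796
Fd = 0.5 * 1.15 * 1.24 * 0.0038 * 522.5796 = 1.4159 N

1.4159 N


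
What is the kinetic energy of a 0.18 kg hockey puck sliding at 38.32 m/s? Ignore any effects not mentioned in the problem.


KE = 0.5 * m * v^2
KE = 0.5 * 0.18 * 38.32^2
KE = 0.5 * 0.18 * 1468.4224 = 132.158 J

132.158 J


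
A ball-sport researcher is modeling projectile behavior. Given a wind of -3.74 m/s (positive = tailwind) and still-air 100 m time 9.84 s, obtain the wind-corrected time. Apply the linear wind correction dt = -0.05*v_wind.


dt = -0.05 * v_wind = -0.05 * -3.74 = 0.187 s
t_corrected = t_still + dt = 9.84 + (0.187)
t_corrected = 10.027 s

10.027 s


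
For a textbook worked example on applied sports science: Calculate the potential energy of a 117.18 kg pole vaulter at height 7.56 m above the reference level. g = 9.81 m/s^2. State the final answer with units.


PE = m * g * h
PE = 117.18 * 9.81 * 7.56
PE = 1149.5358 * 7.56 = 8690.4906 J

8690.4906 J


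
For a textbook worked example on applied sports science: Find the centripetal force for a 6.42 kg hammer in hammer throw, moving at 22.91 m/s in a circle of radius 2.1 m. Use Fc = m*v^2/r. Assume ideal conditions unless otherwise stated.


Fc = m * v^2 / r
v^2 = 22.91^2 = 524.8681
Fc = 6.42 * 524.8681 / 2.1
Fc = 3369.6532 / 2.1 = 1604.5968 N

1604.5968 N


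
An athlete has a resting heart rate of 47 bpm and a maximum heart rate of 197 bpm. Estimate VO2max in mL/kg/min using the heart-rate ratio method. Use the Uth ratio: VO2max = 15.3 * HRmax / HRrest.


VO2max = 15.3 * HRmax / HRrest
VO2max = 15.3 * 197 / 47
VO2max = 3014.1 / 47 = 64.1298 mL/kg/min

64.1298 mL/kg/min


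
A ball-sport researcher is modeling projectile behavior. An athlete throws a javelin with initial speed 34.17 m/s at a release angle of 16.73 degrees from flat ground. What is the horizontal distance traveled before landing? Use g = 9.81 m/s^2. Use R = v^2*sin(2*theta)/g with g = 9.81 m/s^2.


R = v^2 * sin(2*theta) / g
Convert angle to radians: theta = 16.73 deg = 0.292 rad
sin(2*theta) = sin(0.584) = 0.5514
R = 34.17^2 * 0.5514 / 9.81
R = 1167.5889 * 0.5514 / 9.81 = 65.6224 m

65.6224 m


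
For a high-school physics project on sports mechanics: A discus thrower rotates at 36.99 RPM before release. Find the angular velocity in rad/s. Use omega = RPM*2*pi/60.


omega = RPM * 2 * pi / 60
omega = 36.99 * 2 * 3.14159 / 60
omega = 232.415 / 60 = 3.8736 rad/s

3.8736 rad/s


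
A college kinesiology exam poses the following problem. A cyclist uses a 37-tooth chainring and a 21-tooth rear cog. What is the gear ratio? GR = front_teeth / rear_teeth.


GR = front_teeth / rear_teeth
GR = 37 / 21
GR = 1.7619

1.7619


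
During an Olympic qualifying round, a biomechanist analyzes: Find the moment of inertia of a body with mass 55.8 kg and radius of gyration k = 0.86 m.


I = m * k^2
I = 55.8 * 0.86^2
I = 55.8 * 0.7396 = 41.2697 kg*m^2

41.2697 kg*m^2


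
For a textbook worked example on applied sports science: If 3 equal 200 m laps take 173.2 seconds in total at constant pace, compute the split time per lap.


Split time = total_time / n_laps = 173.2 / 3
Split time = 57.7333 s per lap

57.7333 s


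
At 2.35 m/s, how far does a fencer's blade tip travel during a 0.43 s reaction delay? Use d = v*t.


d = v * t
d = 2.35 * 0.43
d = 1.0105 m

1.0105 m


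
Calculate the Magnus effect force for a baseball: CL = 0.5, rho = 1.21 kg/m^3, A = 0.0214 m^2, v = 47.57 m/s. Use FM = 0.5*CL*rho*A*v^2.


FM = 0.5 * CL * rho * A * v^2
FM = 0.5 * 0.5 * 1.21 * 0.0214 * 47.57^2
v^2 = 2262.9049
FM = 0.5 * 0.5 * 1.21 * 0.0214 * 2262.9049 = 14.6489 N

14.6489 N


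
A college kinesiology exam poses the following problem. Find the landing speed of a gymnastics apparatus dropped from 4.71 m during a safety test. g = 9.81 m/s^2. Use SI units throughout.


v = sqrt(2 * g * h)
v = sqrt(2 * 9.81 * 4.71)
v = sqrt(92.4102) = 9.613 m/s

9.613 m/s


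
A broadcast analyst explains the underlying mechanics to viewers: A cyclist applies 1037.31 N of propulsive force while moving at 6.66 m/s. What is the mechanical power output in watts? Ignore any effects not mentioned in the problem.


P = F * v
P = 1037.31 * 6.66
P = 6908.4846 W

6908.4846 W


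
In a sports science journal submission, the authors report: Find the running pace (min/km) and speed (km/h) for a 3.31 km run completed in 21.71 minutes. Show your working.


Pace = time / distance = 21.71 min / 3.31 km = 6.5589 min/km
Speed = distance / time_in_hours = 3.31 / 0.3618 hr
Speed = 9.1479 km/h

6.5589 min/km, 9.1479 km/h


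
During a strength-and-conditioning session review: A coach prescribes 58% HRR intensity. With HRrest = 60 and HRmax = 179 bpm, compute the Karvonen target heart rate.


Target = HRrest + pct*(HRmax - HRrest)
Heart rate reserve = HRmax - HRrest = 179 - 60 = 119 bpm
Fraction = 58% = 0.58
Target = 60 + 0.58 * 119
Target = 60 + 69.02 = 129.02 bpm

129.02 bpm


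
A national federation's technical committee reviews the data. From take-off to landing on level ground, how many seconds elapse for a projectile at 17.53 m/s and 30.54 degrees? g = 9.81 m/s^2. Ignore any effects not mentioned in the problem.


T = 2*v*sin(theta)/g
sin(theta) = sin(30.54 deg) = 0.5081
T = 2*17.53*0.5081 / 9.81
T = 17.8154 / 9.81 = 1.816 s

1.816 s


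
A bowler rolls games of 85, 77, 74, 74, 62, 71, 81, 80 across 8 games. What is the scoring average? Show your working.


Average = sum / n
Sum = 604
Average = 604 / 8 = 75.5

75.5


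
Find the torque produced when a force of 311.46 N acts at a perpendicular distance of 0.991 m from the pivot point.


tau = F * d
tau = 311.46 * 0.991
tau = 308.6569 N*m

308.6569 N*m


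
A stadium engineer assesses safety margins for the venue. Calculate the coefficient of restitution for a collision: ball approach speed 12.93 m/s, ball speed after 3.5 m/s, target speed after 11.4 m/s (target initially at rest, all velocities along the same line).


e = (v2_after - v1_after) / (v1_before - v2_before)
Numerator = 11.4 - 3.5 = 7.9
Denominator = 12.93 - 0 = 12.93
e = 7.9 / 12.93 = 0.611

0.611


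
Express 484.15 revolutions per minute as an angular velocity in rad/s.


omega = RPM * 2 * pi / 60
omega = 484.15 * 2 * 3.14159 / 60
omega = 3042.0042 / 60 = 50.7001 rad/s

50.7001 rad/s


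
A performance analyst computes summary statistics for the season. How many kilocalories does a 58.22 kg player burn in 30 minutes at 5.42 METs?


kcal = MET * mass * time_hr
Convert time: 30 min = 0.5 hr
kcal = 5.42 * 58.22 * 0.5
kcal = 157.7762 kcal

157.7762 kcal


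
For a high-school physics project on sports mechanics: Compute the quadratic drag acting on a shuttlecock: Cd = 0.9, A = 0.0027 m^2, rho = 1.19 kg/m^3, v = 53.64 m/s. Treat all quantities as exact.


Fd = 0.5 * Cd * rho * A * v^2
Fd = 0.5 * 0.9 * 1.19 * 0.0027 * 53.64^2
v^2 = 2877.2496
Fd = 0.5 * 0.9 * 1.19 * 0.0027 * 2877.2496 = 4.1601 N

4.1601 N


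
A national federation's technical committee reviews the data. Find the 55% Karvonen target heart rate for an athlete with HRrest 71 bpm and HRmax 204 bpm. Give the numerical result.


Target = HRrest + pct*(HRmax - HRrest)
Heart rate reserve = HRmax - HRrest = 204 - 71 = 133 bpm
Fraction = 55% = 0.55
Target = 71 + 0.55 * 133
Target = 71 + 73.15 = 144.15 bpm

144.15 bpm


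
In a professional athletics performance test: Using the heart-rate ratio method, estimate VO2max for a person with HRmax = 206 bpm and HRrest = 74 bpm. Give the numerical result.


VO2max = 15.3 * HRmax / HRrest
VO2max = 15.3 * 206 / 74
VO2max = 3151.8 / 74 = 42.5919 mL/kg/min

42.5919 mL/kg/min


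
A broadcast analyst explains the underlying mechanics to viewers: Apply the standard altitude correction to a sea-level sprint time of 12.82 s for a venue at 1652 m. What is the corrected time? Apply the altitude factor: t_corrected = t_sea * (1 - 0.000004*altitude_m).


Correction factor = 1 - 0.000004 * 1652 = 0.993392
t_corrected = t_sea * factor = 12.82 * 0.993392
t_corrected = 12.7353 s

12.7353 s


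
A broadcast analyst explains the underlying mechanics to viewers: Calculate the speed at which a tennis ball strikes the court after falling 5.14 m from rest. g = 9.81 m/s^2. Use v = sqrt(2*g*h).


v = sqrt(2 * g * h)
v = sqrt(2 * 9.81 * 5.14)
v = sqrt(100.8468) = 10.0423 m/s

10.0423 m/s


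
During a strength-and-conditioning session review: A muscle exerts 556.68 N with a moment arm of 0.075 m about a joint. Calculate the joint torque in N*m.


tau = F * d
tau = 556.68 * 0.075
tau = 41.751 N*m

41.751 N*m


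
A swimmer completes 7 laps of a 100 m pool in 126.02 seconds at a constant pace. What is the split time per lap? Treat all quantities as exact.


Split time = total_time / n_laps = 126.02 / 7
Split time = 18.0029 s per lap

18.0029 s


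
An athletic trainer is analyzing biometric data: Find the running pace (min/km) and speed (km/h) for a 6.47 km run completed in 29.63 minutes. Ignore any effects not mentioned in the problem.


Pace = time / distance = 29.63 min / 6.47 km = 4.5796 min/km
Speed = distance / time_in_hours = 6.47 / 0.4938 hr
Speed = 13.1016 km/h

4.5796 min/km, 13.1016 km/h


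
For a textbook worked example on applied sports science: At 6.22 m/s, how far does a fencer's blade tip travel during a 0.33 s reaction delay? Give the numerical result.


d = v * t
d = 6.22 * 0.33
d = 2.0526 m

2.0526 m


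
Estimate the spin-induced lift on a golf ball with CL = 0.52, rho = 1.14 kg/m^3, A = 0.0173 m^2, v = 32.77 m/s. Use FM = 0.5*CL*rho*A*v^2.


FM = 0.5 * CL * rho * A * v^2
FM = 0.5 * 0.52 * 1.14 * 0.0173 * 32.77^2
v^2 = 1073.8729
FM = 0.5 * 0.52 * 1.14 * 0.0173 * 1073.8729 = 5.5065 N

5.5065 N


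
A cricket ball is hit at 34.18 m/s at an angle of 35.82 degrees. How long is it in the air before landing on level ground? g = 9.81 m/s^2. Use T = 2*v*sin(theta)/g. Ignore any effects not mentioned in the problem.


T = 2*v*sin(theta)/g
sin(theta) = sin(35.82 deg) = 0.5852
T = 2*34.18*0.5852 / 9.81
T = 40.0071 / 9.81 = 4.0782 s

4.0782 s


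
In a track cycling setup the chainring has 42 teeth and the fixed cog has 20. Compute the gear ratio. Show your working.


GR = front_teeth / rear_teeth
GR = 42 / 20
GR = 2.1

2.1


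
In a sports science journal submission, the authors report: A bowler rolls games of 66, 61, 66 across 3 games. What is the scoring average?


Average = sum / n
Sum = 193
Average = 193 / 3 = 64.3333

64.3333


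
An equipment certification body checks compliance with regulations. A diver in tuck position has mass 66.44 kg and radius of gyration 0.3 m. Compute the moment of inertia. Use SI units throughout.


I = m * k^2
I = 66.44 * 0.3^2
I = 66.44 * 0.09 = 5.9796 kg*m^2

5.9796 kg*m^2


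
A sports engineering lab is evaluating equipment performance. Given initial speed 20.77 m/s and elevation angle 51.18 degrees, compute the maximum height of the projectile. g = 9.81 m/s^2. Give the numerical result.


H = (v*sin(theta))^2 / (2*g)
vy = v*sin(theta) = 20.77 * sin(51.18 deg) = 16.1823 m/s
H = vy^2 / (2*g) = 261.867 / (2*9.81)
H = 261.867 / 19.62 = 13.3469 m

13.3469 m


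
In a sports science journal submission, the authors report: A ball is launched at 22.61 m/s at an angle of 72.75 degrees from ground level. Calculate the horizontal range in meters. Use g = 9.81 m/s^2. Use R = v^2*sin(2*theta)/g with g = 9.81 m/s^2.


R = v^2 * sin(2*theta) / g
Convert angle to radians: theta = 72.75 deg = 1.2697 rad
sin(2*theta) = sin(2.5395) = 0.5664
R = 22.61^2 * 0.5664 / 9.81
R = 511.2121 * 0.5664 / 9.81 = 29.5162 m

29.5162 m


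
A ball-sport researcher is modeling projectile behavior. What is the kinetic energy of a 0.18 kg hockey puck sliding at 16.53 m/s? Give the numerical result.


KE = 0.5 * m * v^2
KE = 0.5 * 0.18 * 16.53^2
KE = 0.5 * 0.18 * 273.2409 = 24.5917 J

24.5917 J


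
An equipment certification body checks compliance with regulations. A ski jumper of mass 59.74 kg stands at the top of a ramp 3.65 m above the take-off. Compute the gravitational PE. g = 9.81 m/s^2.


PE = m * g * h
PE = 59.74 * 9.81 * 3.65
PE = 586.0494 * 3.65 = 2139.0803 J

2139.0803 J


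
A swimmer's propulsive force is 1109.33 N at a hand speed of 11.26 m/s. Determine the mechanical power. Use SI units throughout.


P = F * v
P = 1109.33 * 11.26
P = 12491.0558 W

12491.0558 W


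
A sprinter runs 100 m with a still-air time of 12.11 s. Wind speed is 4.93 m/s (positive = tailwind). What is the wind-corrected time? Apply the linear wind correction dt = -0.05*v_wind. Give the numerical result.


dt = -0.05 * v_wind = -0.05 * 4.93 = -0.2465 s
t_corrected = t_still + dt = 12.11 + (-0.2465)
t_corrected = 11.8635 s

11.8635 s


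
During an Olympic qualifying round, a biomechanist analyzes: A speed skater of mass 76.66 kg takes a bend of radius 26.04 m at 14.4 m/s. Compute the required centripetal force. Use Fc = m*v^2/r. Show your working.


Fc = m * v^2 / r
v^2 = 14.4^2 = 207.36
Fc = 76.66 * 207.36 / 26.04
Fc = 15896.2176 / 26.04 = 610.4538 N

610.4538 N


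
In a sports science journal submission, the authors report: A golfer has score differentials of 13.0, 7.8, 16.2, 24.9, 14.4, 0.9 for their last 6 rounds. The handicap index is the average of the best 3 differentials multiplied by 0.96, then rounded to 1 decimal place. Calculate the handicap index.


All differentials: 13.0, 7.8, 16.2, 24.9, 14.4, 0.9
Sorted: 0.9, 7.8, 13.0, 14.4, 16.2, 24.9
Best 3: 0.9, 7.8, 13.0
Average of best = 21.7 / 3 = 7.2333
Raw index = 7.2333 * 0.96 = 6.944
Handicap index = round(6.944, 1) = 6.9

6.9


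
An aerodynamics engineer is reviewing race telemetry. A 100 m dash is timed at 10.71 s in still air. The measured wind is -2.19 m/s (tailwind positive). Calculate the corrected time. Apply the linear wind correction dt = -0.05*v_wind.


dt = -0.05 * v_wind = -0.05 * -2.19 = 0.1095 s
t_corrected = t_still + dt = 10.71 + (0.1095)
t_corrected = 10.8195 s

10.8195 s


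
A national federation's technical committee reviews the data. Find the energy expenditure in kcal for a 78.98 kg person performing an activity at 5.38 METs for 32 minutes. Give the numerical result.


kcal = MET * mass * time_hr
Convert time: 32 min = 0.5333 hr
kcal = 5.38 * 78.98 * 0.5333
kcal = 226.6199 kcal

226.6199 kcal


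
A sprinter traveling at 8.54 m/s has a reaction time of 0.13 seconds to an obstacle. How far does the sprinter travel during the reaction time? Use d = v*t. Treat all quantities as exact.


d = v * t
d = 8.54 * 0.13
d = 1.1102 m

1.1102 m


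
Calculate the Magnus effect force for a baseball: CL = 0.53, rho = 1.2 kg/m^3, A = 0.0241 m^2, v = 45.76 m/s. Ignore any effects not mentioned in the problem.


FM = 0.5 * CL * rho * A * v^2
FM = 0.5 * 0.53 * 1.2 * 0.0241 * 45.76^2
v^2 = 2093.9776
FM = 0.5 * 0.53 * 1.2 * 0.0241 * 2093.9776 = 16.0478 N

16.0478 N


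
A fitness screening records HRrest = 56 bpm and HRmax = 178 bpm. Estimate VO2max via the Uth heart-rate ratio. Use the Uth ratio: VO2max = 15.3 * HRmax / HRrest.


VO2max = 15.3 * HRmax / HRrest
VO2max = 15.3 * 178 / 56
VO2max = 2723.4 / 56 = 48.6321 mL/kg/min

48.6321 mL/kg/min


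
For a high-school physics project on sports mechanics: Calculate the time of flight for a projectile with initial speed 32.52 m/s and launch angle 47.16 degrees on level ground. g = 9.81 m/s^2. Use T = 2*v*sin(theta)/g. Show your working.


T = 2*v*sin(theta)/g
sin(theta) = sin(47.16 deg) = 0.7333
T = 2*32.52*0.7333 / 9.81
T = 47.6909 / 9.81 = 4.8615 s

4.8615 s


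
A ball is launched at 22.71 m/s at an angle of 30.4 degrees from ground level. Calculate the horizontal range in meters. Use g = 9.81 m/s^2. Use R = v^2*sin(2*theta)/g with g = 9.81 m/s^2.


R = v^2 * sin(2*theta) / g
Convert angle to radians: theta = 30.4 deg = 0.5306 rad
sin(2*theta) = sin(1.0612) = 0.8729
R = 22.71^2 * 0.8729 / 9.81
R = 515.7441 * 0.8729 / 9.81 = 45.8924 m

45.8924 m


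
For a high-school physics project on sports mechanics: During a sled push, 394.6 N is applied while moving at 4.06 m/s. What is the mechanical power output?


P = F * v
P = 394.6 * 4.06
P = 1602.076 W

1602.076 W


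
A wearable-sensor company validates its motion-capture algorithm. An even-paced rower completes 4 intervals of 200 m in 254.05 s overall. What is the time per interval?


Split time = total_time / n_laps = 254.05 / 4
Split time = 63.5125 s per lap

63.5125 s


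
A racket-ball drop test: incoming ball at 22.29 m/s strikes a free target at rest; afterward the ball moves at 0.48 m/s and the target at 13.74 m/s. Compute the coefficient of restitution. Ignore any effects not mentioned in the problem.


e = (v2_after - v1_after) / (v1_before - v2_before)
Numerator = 13.74 - 0.48 = 13.26
Denominator = 22.29 - 0 = 22.29
e = 13.26 / 22.29 = 0.5949

0.5949


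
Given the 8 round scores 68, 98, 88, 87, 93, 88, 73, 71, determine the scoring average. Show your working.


Average = sum / n
Sum = 666
Average = 666 / 8 = 83.25

83.25


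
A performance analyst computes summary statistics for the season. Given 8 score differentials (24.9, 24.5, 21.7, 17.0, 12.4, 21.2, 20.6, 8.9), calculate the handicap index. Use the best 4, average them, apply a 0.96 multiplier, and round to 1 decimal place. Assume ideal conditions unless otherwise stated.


All differentials: 24.9, 24.5, 21.7, 17.0, 12.4, 21.2, 20.6, 8.9
Sorted: 8.9, 12.4, 17.0, 20.6, 21.2, 21.7, 24.5, 24.9
Best 4: 8.9, 12.4, 17.0, 20.6
Average of best = 58.9 / 4 = 14.725
Raw index = 14.725 * 0.96 = 14.136
Handicap index = round(14.136, 1) = 14.1

14.1


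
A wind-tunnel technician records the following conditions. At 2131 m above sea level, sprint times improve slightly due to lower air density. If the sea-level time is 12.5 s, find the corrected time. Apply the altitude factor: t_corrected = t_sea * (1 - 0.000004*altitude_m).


Correction factor = 1 - 0.000004 * 2131 = 0.991476
t_corrected = t_sea * factor = 12.5 * 0.991476
t_corrected = 12.3934 s

12.3934 s


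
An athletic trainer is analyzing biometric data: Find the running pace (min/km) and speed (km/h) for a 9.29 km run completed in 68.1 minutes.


Pace = time / distance = 68.1 min / 9.29 km = 7.3305 min/km
Speed = distance / time_in_hours = 9.29 / 1.135 hr
Speed = 8.185 km/h

7.3305 min/km, 8.185 km/h


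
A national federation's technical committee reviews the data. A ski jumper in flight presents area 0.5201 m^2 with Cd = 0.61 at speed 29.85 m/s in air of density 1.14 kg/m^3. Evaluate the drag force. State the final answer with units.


Fd = 0.5 * Cd * rho * A * v^2
Fd = 0.5 * 0.61 * 1.14 * 0.5201 * 29.85^2
v^2 = 891.0225
Fd = 0.5 * 0.61 * 1.14 * 0.5201 * 891.0225 = 161.1314 N

161.1314 N


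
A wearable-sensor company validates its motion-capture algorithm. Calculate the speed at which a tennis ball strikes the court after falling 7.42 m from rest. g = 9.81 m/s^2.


v = sqrt(2 * g * h)
v = sqrt(2 * 9.81 * 7.42)
v = sqrt(145.5804) = 12.0657 m/s

12.0657 m/s
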